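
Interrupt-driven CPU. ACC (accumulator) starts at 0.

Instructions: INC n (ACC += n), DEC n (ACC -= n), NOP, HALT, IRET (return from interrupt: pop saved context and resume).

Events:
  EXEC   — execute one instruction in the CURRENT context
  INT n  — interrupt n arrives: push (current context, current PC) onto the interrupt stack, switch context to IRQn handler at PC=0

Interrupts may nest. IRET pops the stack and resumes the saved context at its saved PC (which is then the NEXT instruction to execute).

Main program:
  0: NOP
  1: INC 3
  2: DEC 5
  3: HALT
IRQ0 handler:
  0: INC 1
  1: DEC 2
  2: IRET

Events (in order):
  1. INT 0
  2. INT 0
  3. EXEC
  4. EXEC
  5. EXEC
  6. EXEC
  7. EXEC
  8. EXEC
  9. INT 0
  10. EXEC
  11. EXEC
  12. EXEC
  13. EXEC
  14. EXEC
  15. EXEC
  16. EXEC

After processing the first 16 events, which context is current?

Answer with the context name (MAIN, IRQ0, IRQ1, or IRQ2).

Event 1 (INT 0): INT 0 arrives: push (MAIN, PC=0), enter IRQ0 at PC=0 (depth now 1)
Event 2 (INT 0): INT 0 arrives: push (IRQ0, PC=0), enter IRQ0 at PC=0 (depth now 2)
Event 3 (EXEC): [IRQ0] PC=0: INC 1 -> ACC=1
Event 4 (EXEC): [IRQ0] PC=1: DEC 2 -> ACC=-1
Event 5 (EXEC): [IRQ0] PC=2: IRET -> resume IRQ0 at PC=0 (depth now 1)
Event 6 (EXEC): [IRQ0] PC=0: INC 1 -> ACC=0
Event 7 (EXEC): [IRQ0] PC=1: DEC 2 -> ACC=-2
Event 8 (EXEC): [IRQ0] PC=2: IRET -> resume MAIN at PC=0 (depth now 0)
Event 9 (INT 0): INT 0 arrives: push (MAIN, PC=0), enter IRQ0 at PC=0 (depth now 1)
Event 10 (EXEC): [IRQ0] PC=0: INC 1 -> ACC=-1
Event 11 (EXEC): [IRQ0] PC=1: DEC 2 -> ACC=-3
Event 12 (EXEC): [IRQ0] PC=2: IRET -> resume MAIN at PC=0 (depth now 0)
Event 13 (EXEC): [MAIN] PC=0: NOP
Event 14 (EXEC): [MAIN] PC=1: INC 3 -> ACC=0
Event 15 (EXEC): [MAIN] PC=2: DEC 5 -> ACC=-5
Event 16 (EXEC): [MAIN] PC=3: HALT

Answer: MAIN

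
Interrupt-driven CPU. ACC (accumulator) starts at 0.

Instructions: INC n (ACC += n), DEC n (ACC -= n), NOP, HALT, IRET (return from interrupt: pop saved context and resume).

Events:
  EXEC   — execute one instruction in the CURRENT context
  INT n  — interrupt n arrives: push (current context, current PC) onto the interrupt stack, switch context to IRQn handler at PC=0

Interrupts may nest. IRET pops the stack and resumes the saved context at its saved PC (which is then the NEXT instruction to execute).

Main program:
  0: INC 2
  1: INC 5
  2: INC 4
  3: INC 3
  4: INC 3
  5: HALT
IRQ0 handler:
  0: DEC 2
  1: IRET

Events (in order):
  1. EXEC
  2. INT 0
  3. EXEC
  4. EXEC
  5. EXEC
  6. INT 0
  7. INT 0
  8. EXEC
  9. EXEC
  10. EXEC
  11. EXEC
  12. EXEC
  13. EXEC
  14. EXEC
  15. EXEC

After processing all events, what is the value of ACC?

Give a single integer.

Answer: 11

Derivation:
Event 1 (EXEC): [MAIN] PC=0: INC 2 -> ACC=2
Event 2 (INT 0): INT 0 arrives: push (MAIN, PC=1), enter IRQ0 at PC=0 (depth now 1)
Event 3 (EXEC): [IRQ0] PC=0: DEC 2 -> ACC=0
Event 4 (EXEC): [IRQ0] PC=1: IRET -> resume MAIN at PC=1 (depth now 0)
Event 5 (EXEC): [MAIN] PC=1: INC 5 -> ACC=5
Event 6 (INT 0): INT 0 arrives: push (MAIN, PC=2), enter IRQ0 at PC=0 (depth now 1)
Event 7 (INT 0): INT 0 arrives: push (IRQ0, PC=0), enter IRQ0 at PC=0 (depth now 2)
Event 8 (EXEC): [IRQ0] PC=0: DEC 2 -> ACC=3
Event 9 (EXEC): [IRQ0] PC=1: IRET -> resume IRQ0 at PC=0 (depth now 1)
Event 10 (EXEC): [IRQ0] PC=0: DEC 2 -> ACC=1
Event 11 (EXEC): [IRQ0] PC=1: IRET -> resume MAIN at PC=2 (depth now 0)
Event 12 (EXEC): [MAIN] PC=2: INC 4 -> ACC=5
Event 13 (EXEC): [MAIN] PC=3: INC 3 -> ACC=8
Event 14 (EXEC): [MAIN] PC=4: INC 3 -> ACC=11
Event 15 (EXEC): [MAIN] PC=5: HALT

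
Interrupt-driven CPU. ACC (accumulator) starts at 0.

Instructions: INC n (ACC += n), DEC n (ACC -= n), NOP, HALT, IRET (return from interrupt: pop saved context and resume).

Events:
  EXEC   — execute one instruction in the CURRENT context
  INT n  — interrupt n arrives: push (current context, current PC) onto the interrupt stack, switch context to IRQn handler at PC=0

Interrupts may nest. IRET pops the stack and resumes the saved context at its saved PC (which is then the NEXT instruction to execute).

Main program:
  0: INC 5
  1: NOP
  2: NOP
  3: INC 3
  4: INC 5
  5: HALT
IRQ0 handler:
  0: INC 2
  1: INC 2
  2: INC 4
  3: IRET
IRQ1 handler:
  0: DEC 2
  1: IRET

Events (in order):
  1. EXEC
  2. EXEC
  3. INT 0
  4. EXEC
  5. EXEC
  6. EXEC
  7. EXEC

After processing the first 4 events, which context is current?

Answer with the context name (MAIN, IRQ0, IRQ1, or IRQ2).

Answer: IRQ0

Derivation:
Event 1 (EXEC): [MAIN] PC=0: INC 5 -> ACC=5
Event 2 (EXEC): [MAIN] PC=1: NOP
Event 3 (INT 0): INT 0 arrives: push (MAIN, PC=2), enter IRQ0 at PC=0 (depth now 1)
Event 4 (EXEC): [IRQ0] PC=0: INC 2 -> ACC=7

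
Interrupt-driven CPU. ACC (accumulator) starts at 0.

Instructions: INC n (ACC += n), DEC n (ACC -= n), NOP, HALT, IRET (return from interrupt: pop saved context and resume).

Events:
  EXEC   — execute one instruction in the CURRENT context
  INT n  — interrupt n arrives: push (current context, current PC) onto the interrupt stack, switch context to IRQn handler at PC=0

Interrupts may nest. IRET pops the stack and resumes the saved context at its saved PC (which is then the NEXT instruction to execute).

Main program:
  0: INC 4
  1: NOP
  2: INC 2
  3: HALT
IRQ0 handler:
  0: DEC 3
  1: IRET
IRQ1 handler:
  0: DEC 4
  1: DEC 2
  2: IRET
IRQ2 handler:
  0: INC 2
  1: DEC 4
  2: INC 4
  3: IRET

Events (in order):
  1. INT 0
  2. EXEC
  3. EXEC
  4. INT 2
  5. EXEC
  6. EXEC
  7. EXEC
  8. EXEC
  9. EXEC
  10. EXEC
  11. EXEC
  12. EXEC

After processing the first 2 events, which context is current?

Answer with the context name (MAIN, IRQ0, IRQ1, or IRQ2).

Event 1 (INT 0): INT 0 arrives: push (MAIN, PC=0), enter IRQ0 at PC=0 (depth now 1)
Event 2 (EXEC): [IRQ0] PC=0: DEC 3 -> ACC=-3

Answer: IRQ0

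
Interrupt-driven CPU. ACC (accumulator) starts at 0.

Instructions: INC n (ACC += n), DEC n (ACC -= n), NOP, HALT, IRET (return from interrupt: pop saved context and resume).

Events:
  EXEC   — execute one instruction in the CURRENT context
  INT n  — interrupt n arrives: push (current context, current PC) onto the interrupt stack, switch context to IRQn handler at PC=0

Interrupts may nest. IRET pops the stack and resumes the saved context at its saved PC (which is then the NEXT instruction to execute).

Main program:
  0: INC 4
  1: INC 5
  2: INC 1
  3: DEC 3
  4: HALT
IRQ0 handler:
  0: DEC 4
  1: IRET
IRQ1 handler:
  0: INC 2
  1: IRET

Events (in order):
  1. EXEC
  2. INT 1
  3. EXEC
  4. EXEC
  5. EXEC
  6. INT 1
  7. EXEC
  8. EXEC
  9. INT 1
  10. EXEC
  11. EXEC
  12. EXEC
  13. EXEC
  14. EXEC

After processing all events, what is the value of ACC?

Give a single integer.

Event 1 (EXEC): [MAIN] PC=0: INC 4 -> ACC=4
Event 2 (INT 1): INT 1 arrives: push (MAIN, PC=1), enter IRQ1 at PC=0 (depth now 1)
Event 3 (EXEC): [IRQ1] PC=0: INC 2 -> ACC=6
Event 4 (EXEC): [IRQ1] PC=1: IRET -> resume MAIN at PC=1 (depth now 0)
Event 5 (EXEC): [MAIN] PC=1: INC 5 -> ACC=11
Event 6 (INT 1): INT 1 arrives: push (MAIN, PC=2), enter IRQ1 at PC=0 (depth now 1)
Event 7 (EXEC): [IRQ1] PC=0: INC 2 -> ACC=13
Event 8 (EXEC): [IRQ1] PC=1: IRET -> resume MAIN at PC=2 (depth now 0)
Event 9 (INT 1): INT 1 arrives: push (MAIN, PC=2), enter IRQ1 at PC=0 (depth now 1)
Event 10 (EXEC): [IRQ1] PC=0: INC 2 -> ACC=15
Event 11 (EXEC): [IRQ1] PC=1: IRET -> resume MAIN at PC=2 (depth now 0)
Event 12 (EXEC): [MAIN] PC=2: INC 1 -> ACC=16
Event 13 (EXEC): [MAIN] PC=3: DEC 3 -> ACC=13
Event 14 (EXEC): [MAIN] PC=4: HALT

Answer: 13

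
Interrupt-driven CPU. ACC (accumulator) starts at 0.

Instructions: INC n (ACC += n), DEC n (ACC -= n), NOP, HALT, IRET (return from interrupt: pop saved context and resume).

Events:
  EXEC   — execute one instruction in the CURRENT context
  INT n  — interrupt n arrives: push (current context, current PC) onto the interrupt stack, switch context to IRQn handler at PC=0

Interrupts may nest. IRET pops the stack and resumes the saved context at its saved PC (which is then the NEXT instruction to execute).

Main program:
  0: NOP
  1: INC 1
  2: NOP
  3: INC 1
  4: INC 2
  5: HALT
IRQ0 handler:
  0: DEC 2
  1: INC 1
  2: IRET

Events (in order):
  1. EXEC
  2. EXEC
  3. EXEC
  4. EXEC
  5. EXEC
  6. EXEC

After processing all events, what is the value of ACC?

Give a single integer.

Answer: 4

Derivation:
Event 1 (EXEC): [MAIN] PC=0: NOP
Event 2 (EXEC): [MAIN] PC=1: INC 1 -> ACC=1
Event 3 (EXEC): [MAIN] PC=2: NOP
Event 4 (EXEC): [MAIN] PC=3: INC 1 -> ACC=2
Event 5 (EXEC): [MAIN] PC=4: INC 2 -> ACC=4
Event 6 (EXEC): [MAIN] PC=5: HALT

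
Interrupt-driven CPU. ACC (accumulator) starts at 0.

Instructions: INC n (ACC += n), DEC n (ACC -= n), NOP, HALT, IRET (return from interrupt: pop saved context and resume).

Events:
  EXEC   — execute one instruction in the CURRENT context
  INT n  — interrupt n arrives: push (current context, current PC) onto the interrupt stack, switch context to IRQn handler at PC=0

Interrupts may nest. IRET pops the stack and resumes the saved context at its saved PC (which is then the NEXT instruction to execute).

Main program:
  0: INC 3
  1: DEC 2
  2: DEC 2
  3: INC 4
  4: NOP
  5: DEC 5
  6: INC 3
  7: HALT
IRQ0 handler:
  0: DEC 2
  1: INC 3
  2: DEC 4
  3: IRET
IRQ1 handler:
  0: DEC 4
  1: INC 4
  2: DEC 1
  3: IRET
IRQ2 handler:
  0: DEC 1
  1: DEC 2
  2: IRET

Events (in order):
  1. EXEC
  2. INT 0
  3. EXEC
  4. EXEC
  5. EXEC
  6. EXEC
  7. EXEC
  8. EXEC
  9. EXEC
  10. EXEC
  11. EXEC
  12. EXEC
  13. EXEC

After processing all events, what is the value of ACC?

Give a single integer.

Event 1 (EXEC): [MAIN] PC=0: INC 3 -> ACC=3
Event 2 (INT 0): INT 0 arrives: push (MAIN, PC=1), enter IRQ0 at PC=0 (depth now 1)
Event 3 (EXEC): [IRQ0] PC=0: DEC 2 -> ACC=1
Event 4 (EXEC): [IRQ0] PC=1: INC 3 -> ACC=4
Event 5 (EXEC): [IRQ0] PC=2: DEC 4 -> ACC=0
Event 6 (EXEC): [IRQ0] PC=3: IRET -> resume MAIN at PC=1 (depth now 0)
Event 7 (EXEC): [MAIN] PC=1: DEC 2 -> ACC=-2
Event 8 (EXEC): [MAIN] PC=2: DEC 2 -> ACC=-4
Event 9 (EXEC): [MAIN] PC=3: INC 4 -> ACC=0
Event 10 (EXEC): [MAIN] PC=4: NOP
Event 11 (EXEC): [MAIN] PC=5: DEC 5 -> ACC=-5
Event 12 (EXEC): [MAIN] PC=6: INC 3 -> ACC=-2
Event 13 (EXEC): [MAIN] PC=7: HALT

Answer: -2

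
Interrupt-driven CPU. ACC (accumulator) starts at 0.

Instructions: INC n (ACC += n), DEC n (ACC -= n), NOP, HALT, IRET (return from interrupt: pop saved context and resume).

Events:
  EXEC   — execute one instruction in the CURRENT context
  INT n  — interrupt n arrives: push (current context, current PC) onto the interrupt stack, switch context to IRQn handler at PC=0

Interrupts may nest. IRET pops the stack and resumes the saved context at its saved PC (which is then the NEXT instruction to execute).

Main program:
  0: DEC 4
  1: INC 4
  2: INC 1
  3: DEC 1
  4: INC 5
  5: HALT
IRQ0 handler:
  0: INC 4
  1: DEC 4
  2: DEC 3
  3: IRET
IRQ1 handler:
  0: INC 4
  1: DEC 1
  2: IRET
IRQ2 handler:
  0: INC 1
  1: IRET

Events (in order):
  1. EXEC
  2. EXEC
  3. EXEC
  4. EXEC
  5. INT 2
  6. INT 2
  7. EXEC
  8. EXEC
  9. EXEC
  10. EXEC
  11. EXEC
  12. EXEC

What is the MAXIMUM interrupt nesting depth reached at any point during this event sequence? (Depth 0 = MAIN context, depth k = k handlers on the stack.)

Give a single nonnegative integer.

Event 1 (EXEC): [MAIN] PC=0: DEC 4 -> ACC=-4 [depth=0]
Event 2 (EXEC): [MAIN] PC=1: INC 4 -> ACC=0 [depth=0]
Event 3 (EXEC): [MAIN] PC=2: INC 1 -> ACC=1 [depth=0]
Event 4 (EXEC): [MAIN] PC=3: DEC 1 -> ACC=0 [depth=0]
Event 5 (INT 2): INT 2 arrives: push (MAIN, PC=4), enter IRQ2 at PC=0 (depth now 1) [depth=1]
Event 6 (INT 2): INT 2 arrives: push (IRQ2, PC=0), enter IRQ2 at PC=0 (depth now 2) [depth=2]
Event 7 (EXEC): [IRQ2] PC=0: INC 1 -> ACC=1 [depth=2]
Event 8 (EXEC): [IRQ2] PC=1: IRET -> resume IRQ2 at PC=0 (depth now 1) [depth=1]
Event 9 (EXEC): [IRQ2] PC=0: INC 1 -> ACC=2 [depth=1]
Event 10 (EXEC): [IRQ2] PC=1: IRET -> resume MAIN at PC=4 (depth now 0) [depth=0]
Event 11 (EXEC): [MAIN] PC=4: INC 5 -> ACC=7 [depth=0]
Event 12 (EXEC): [MAIN] PC=5: HALT [depth=0]
Max depth observed: 2

Answer: 2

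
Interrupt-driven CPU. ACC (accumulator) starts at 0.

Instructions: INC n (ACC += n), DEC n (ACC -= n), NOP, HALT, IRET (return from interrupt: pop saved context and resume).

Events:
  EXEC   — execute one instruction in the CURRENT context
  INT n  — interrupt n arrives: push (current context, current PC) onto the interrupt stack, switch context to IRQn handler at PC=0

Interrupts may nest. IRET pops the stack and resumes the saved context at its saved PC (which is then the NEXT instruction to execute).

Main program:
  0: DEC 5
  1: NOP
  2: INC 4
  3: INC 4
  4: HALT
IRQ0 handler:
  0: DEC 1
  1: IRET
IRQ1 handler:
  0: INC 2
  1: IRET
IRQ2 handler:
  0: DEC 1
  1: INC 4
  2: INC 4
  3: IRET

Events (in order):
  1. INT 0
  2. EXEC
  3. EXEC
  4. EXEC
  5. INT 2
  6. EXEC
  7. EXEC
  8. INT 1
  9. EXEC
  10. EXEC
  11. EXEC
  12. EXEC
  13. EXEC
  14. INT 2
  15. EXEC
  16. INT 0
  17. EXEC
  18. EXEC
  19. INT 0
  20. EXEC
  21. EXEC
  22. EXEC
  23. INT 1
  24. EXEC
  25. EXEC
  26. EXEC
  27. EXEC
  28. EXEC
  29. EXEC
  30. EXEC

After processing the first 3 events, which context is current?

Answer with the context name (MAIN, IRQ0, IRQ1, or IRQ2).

Answer: MAIN

Derivation:
Event 1 (INT 0): INT 0 arrives: push (MAIN, PC=0), enter IRQ0 at PC=0 (depth now 1)
Event 2 (EXEC): [IRQ0] PC=0: DEC 1 -> ACC=-1
Event 3 (EXEC): [IRQ0] PC=1: IRET -> resume MAIN at PC=0 (depth now 0)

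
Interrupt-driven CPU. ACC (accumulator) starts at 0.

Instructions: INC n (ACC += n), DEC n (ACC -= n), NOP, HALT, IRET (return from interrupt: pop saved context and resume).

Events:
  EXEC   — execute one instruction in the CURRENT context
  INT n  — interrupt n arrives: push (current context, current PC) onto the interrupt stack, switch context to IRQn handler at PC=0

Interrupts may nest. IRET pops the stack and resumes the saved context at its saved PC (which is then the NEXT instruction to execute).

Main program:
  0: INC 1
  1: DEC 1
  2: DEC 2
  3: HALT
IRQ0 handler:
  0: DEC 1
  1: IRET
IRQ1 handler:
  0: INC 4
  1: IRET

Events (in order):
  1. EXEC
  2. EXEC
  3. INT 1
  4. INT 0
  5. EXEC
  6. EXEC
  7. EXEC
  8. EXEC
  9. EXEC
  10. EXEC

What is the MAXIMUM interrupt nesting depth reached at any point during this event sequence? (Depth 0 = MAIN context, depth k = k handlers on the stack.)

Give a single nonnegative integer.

Answer: 2

Derivation:
Event 1 (EXEC): [MAIN] PC=0: INC 1 -> ACC=1 [depth=0]
Event 2 (EXEC): [MAIN] PC=1: DEC 1 -> ACC=0 [depth=0]
Event 3 (INT 1): INT 1 arrives: push (MAIN, PC=2), enter IRQ1 at PC=0 (depth now 1) [depth=1]
Event 4 (INT 0): INT 0 arrives: push (IRQ1, PC=0), enter IRQ0 at PC=0 (depth now 2) [depth=2]
Event 5 (EXEC): [IRQ0] PC=0: DEC 1 -> ACC=-1 [depth=2]
Event 6 (EXEC): [IRQ0] PC=1: IRET -> resume IRQ1 at PC=0 (depth now 1) [depth=1]
Event 7 (EXEC): [IRQ1] PC=0: INC 4 -> ACC=3 [depth=1]
Event 8 (EXEC): [IRQ1] PC=1: IRET -> resume MAIN at PC=2 (depth now 0) [depth=0]
Event 9 (EXEC): [MAIN] PC=2: DEC 2 -> ACC=1 [depth=0]
Event 10 (EXEC): [MAIN] PC=3: HALT [depth=0]
Max depth observed: 2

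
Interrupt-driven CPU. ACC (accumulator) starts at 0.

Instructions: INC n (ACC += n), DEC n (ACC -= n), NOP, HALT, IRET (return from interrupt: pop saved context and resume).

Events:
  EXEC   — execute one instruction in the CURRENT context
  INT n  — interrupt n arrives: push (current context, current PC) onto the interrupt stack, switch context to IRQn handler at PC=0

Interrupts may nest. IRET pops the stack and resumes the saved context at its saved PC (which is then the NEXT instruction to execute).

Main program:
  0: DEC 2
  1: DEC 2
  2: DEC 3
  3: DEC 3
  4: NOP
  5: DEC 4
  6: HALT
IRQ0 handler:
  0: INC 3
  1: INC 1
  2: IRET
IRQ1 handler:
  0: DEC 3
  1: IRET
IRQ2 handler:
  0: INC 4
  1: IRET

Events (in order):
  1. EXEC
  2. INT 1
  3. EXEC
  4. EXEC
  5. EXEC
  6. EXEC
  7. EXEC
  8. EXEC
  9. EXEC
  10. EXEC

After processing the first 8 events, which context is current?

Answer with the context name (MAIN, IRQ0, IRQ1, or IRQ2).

Event 1 (EXEC): [MAIN] PC=0: DEC 2 -> ACC=-2
Event 2 (INT 1): INT 1 arrives: push (MAIN, PC=1), enter IRQ1 at PC=0 (depth now 1)
Event 3 (EXEC): [IRQ1] PC=0: DEC 3 -> ACC=-5
Event 4 (EXEC): [IRQ1] PC=1: IRET -> resume MAIN at PC=1 (depth now 0)
Event 5 (EXEC): [MAIN] PC=1: DEC 2 -> ACC=-7
Event 6 (EXEC): [MAIN] PC=2: DEC 3 -> ACC=-10
Event 7 (EXEC): [MAIN] PC=3: DEC 3 -> ACC=-13
Event 8 (EXEC): [MAIN] PC=4: NOP

Answer: MAIN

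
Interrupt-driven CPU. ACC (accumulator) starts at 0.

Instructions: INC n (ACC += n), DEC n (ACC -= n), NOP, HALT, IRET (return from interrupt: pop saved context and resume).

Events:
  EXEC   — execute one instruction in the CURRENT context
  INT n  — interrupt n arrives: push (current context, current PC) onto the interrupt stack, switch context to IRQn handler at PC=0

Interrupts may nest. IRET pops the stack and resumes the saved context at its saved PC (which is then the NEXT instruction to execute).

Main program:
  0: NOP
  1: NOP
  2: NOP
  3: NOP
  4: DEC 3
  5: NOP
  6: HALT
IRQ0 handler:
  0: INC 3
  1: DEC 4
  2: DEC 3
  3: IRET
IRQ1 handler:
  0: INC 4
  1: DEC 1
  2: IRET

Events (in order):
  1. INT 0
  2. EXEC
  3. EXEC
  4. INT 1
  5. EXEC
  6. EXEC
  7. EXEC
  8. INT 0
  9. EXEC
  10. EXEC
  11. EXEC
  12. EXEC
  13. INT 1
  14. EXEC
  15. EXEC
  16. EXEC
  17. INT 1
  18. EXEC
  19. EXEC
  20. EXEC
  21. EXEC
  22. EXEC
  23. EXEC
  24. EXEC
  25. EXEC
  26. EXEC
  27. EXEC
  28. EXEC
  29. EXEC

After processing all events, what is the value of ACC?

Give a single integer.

Answer: -2

Derivation:
Event 1 (INT 0): INT 0 arrives: push (MAIN, PC=0), enter IRQ0 at PC=0 (depth now 1)
Event 2 (EXEC): [IRQ0] PC=0: INC 3 -> ACC=3
Event 3 (EXEC): [IRQ0] PC=1: DEC 4 -> ACC=-1
Event 4 (INT 1): INT 1 arrives: push (IRQ0, PC=2), enter IRQ1 at PC=0 (depth now 2)
Event 5 (EXEC): [IRQ1] PC=0: INC 4 -> ACC=3
Event 6 (EXEC): [IRQ1] PC=1: DEC 1 -> ACC=2
Event 7 (EXEC): [IRQ1] PC=2: IRET -> resume IRQ0 at PC=2 (depth now 1)
Event 8 (INT 0): INT 0 arrives: push (IRQ0, PC=2), enter IRQ0 at PC=0 (depth now 2)
Event 9 (EXEC): [IRQ0] PC=0: INC 3 -> ACC=5
Event 10 (EXEC): [IRQ0] PC=1: DEC 4 -> ACC=1
Event 11 (EXEC): [IRQ0] PC=2: DEC 3 -> ACC=-2
Event 12 (EXEC): [IRQ0] PC=3: IRET -> resume IRQ0 at PC=2 (depth now 1)
Event 13 (INT 1): INT 1 arrives: push (IRQ0, PC=2), enter IRQ1 at PC=0 (depth now 2)
Event 14 (EXEC): [IRQ1] PC=0: INC 4 -> ACC=2
Event 15 (EXEC): [IRQ1] PC=1: DEC 1 -> ACC=1
Event 16 (EXEC): [IRQ1] PC=2: IRET -> resume IRQ0 at PC=2 (depth now 1)
Event 17 (INT 1): INT 1 arrives: push (IRQ0, PC=2), enter IRQ1 at PC=0 (depth now 2)
Event 18 (EXEC): [IRQ1] PC=0: INC 4 -> ACC=5
Event 19 (EXEC): [IRQ1] PC=1: DEC 1 -> ACC=4
Event 20 (EXEC): [IRQ1] PC=2: IRET -> resume IRQ0 at PC=2 (depth now 1)
Event 21 (EXEC): [IRQ0] PC=2: DEC 3 -> ACC=1
Event 22 (EXEC): [IRQ0] PC=3: IRET -> resume MAIN at PC=0 (depth now 0)
Event 23 (EXEC): [MAIN] PC=0: NOP
Event 24 (EXEC): [MAIN] PC=1: NOP
Event 25 (EXEC): [MAIN] PC=2: NOP
Event 26 (EXEC): [MAIN] PC=3: NOP
Event 27 (EXEC): [MAIN] PC=4: DEC 3 -> ACC=-2
Event 28 (EXEC): [MAIN] PC=5: NOP
Event 29 (EXEC): [MAIN] PC=6: HALT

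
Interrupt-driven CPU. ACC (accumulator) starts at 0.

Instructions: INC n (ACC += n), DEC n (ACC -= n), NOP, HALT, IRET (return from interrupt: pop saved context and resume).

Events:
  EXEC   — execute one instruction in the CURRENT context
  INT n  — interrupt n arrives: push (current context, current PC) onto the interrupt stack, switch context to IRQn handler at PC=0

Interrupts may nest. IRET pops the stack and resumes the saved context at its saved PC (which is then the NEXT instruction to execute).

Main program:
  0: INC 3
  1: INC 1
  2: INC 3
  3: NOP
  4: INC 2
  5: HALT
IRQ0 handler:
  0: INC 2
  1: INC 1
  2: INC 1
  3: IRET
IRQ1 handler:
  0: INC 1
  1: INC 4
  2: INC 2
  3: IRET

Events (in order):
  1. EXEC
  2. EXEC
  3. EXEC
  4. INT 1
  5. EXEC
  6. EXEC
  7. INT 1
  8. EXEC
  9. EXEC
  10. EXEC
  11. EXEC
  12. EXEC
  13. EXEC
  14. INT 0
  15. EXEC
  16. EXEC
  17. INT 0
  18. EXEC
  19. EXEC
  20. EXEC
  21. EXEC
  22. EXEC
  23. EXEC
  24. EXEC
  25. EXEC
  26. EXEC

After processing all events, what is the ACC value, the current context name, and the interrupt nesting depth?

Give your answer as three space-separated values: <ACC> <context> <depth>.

Answer: 31 MAIN 0

Derivation:
Event 1 (EXEC): [MAIN] PC=0: INC 3 -> ACC=3
Event 2 (EXEC): [MAIN] PC=1: INC 1 -> ACC=4
Event 3 (EXEC): [MAIN] PC=2: INC 3 -> ACC=7
Event 4 (INT 1): INT 1 arrives: push (MAIN, PC=3), enter IRQ1 at PC=0 (depth now 1)
Event 5 (EXEC): [IRQ1] PC=0: INC 1 -> ACC=8
Event 6 (EXEC): [IRQ1] PC=1: INC 4 -> ACC=12
Event 7 (INT 1): INT 1 arrives: push (IRQ1, PC=2), enter IRQ1 at PC=0 (depth now 2)
Event 8 (EXEC): [IRQ1] PC=0: INC 1 -> ACC=13
Event 9 (EXEC): [IRQ1] PC=1: INC 4 -> ACC=17
Event 10 (EXEC): [IRQ1] PC=2: INC 2 -> ACC=19
Event 11 (EXEC): [IRQ1] PC=3: IRET -> resume IRQ1 at PC=2 (depth now 1)
Event 12 (EXEC): [IRQ1] PC=2: INC 2 -> ACC=21
Event 13 (EXEC): [IRQ1] PC=3: IRET -> resume MAIN at PC=3 (depth now 0)
Event 14 (INT 0): INT 0 arrives: push (MAIN, PC=3), enter IRQ0 at PC=0 (depth now 1)
Event 15 (EXEC): [IRQ0] PC=0: INC 2 -> ACC=23
Event 16 (EXEC): [IRQ0] PC=1: INC 1 -> ACC=24
Event 17 (INT 0): INT 0 arrives: push (IRQ0, PC=2), enter IRQ0 at PC=0 (depth now 2)
Event 18 (EXEC): [IRQ0] PC=0: INC 2 -> ACC=26
Event 19 (EXEC): [IRQ0] PC=1: INC 1 -> ACC=27
Event 20 (EXEC): [IRQ0] PC=2: INC 1 -> ACC=28
Event 21 (EXEC): [IRQ0] PC=3: IRET -> resume IRQ0 at PC=2 (depth now 1)
Event 22 (EXEC): [IRQ0] PC=2: INC 1 -> ACC=29
Event 23 (EXEC): [IRQ0] PC=3: IRET -> resume MAIN at PC=3 (depth now 0)
Event 24 (EXEC): [MAIN] PC=3: NOP
Event 25 (EXEC): [MAIN] PC=4: INC 2 -> ACC=31
Event 26 (EXEC): [MAIN] PC=5: HALT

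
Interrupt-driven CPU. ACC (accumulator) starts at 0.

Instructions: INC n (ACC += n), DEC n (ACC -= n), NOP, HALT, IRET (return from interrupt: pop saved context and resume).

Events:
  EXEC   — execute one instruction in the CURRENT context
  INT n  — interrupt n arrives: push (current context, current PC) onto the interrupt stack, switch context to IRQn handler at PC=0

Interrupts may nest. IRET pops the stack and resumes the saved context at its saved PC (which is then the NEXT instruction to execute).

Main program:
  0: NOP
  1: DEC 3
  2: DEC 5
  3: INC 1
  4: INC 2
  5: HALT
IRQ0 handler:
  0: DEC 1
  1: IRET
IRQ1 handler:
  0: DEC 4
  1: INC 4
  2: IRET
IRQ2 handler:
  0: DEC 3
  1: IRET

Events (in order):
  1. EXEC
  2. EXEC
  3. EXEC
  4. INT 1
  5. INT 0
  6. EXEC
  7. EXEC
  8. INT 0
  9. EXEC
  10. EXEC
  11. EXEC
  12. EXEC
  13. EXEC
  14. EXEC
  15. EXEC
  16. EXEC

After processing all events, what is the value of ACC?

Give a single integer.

Answer: -7

Derivation:
Event 1 (EXEC): [MAIN] PC=0: NOP
Event 2 (EXEC): [MAIN] PC=1: DEC 3 -> ACC=-3
Event 3 (EXEC): [MAIN] PC=2: DEC 5 -> ACC=-8
Event 4 (INT 1): INT 1 arrives: push (MAIN, PC=3), enter IRQ1 at PC=0 (depth now 1)
Event 5 (INT 0): INT 0 arrives: push (IRQ1, PC=0), enter IRQ0 at PC=0 (depth now 2)
Event 6 (EXEC): [IRQ0] PC=0: DEC 1 -> ACC=-9
Event 7 (EXEC): [IRQ0] PC=1: IRET -> resume IRQ1 at PC=0 (depth now 1)
Event 8 (INT 0): INT 0 arrives: push (IRQ1, PC=0), enter IRQ0 at PC=0 (depth now 2)
Event 9 (EXEC): [IRQ0] PC=0: DEC 1 -> ACC=-10
Event 10 (EXEC): [IRQ0] PC=1: IRET -> resume IRQ1 at PC=0 (depth now 1)
Event 11 (EXEC): [IRQ1] PC=0: DEC 4 -> ACC=-14
Event 12 (EXEC): [IRQ1] PC=1: INC 4 -> ACC=-10
Event 13 (EXEC): [IRQ1] PC=2: IRET -> resume MAIN at PC=3 (depth now 0)
Event 14 (EXEC): [MAIN] PC=3: INC 1 -> ACC=-9
Event 15 (EXEC): [MAIN] PC=4: INC 2 -> ACC=-7
Event 16 (EXEC): [MAIN] PC=5: HALT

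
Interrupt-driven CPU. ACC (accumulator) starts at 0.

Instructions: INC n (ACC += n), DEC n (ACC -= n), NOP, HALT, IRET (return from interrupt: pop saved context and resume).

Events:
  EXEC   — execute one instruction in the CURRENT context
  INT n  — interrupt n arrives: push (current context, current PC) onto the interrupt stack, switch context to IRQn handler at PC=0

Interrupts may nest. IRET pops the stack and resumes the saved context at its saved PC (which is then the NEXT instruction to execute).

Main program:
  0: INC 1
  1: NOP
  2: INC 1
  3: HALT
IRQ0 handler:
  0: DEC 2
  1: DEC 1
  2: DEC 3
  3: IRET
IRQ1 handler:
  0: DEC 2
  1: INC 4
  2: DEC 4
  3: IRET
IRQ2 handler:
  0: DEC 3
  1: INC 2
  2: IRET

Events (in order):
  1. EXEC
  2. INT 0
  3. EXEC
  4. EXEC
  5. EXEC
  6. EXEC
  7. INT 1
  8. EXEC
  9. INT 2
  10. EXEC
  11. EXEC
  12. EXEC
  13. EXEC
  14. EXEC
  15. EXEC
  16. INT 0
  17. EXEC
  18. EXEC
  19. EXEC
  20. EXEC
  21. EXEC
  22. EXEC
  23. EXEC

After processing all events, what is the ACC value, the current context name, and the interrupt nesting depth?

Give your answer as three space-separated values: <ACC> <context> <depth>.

Event 1 (EXEC): [MAIN] PC=0: INC 1 -> ACC=1
Event 2 (INT 0): INT 0 arrives: push (MAIN, PC=1), enter IRQ0 at PC=0 (depth now 1)
Event 3 (EXEC): [IRQ0] PC=0: DEC 2 -> ACC=-1
Event 4 (EXEC): [IRQ0] PC=1: DEC 1 -> ACC=-2
Event 5 (EXEC): [IRQ0] PC=2: DEC 3 -> ACC=-5
Event 6 (EXEC): [IRQ0] PC=3: IRET -> resume MAIN at PC=1 (depth now 0)
Event 7 (INT 1): INT 1 arrives: push (MAIN, PC=1), enter IRQ1 at PC=0 (depth now 1)
Event 8 (EXEC): [IRQ1] PC=0: DEC 2 -> ACC=-7
Event 9 (INT 2): INT 2 arrives: push (IRQ1, PC=1), enter IRQ2 at PC=0 (depth now 2)
Event 10 (EXEC): [IRQ2] PC=0: DEC 3 -> ACC=-10
Event 11 (EXEC): [IRQ2] PC=1: INC 2 -> ACC=-8
Event 12 (EXEC): [IRQ2] PC=2: IRET -> resume IRQ1 at PC=1 (depth now 1)
Event 13 (EXEC): [IRQ1] PC=1: INC 4 -> ACC=-4
Event 14 (EXEC): [IRQ1] PC=2: DEC 4 -> ACC=-8
Event 15 (EXEC): [IRQ1] PC=3: IRET -> resume MAIN at PC=1 (depth now 0)
Event 16 (INT 0): INT 0 arrives: push (MAIN, PC=1), enter IRQ0 at PC=0 (depth now 1)
Event 17 (EXEC): [IRQ0] PC=0: DEC 2 -> ACC=-10
Event 18 (EXEC): [IRQ0] PC=1: DEC 1 -> ACC=-11
Event 19 (EXEC): [IRQ0] PC=2: DEC 3 -> ACC=-14
Event 20 (EXEC): [IRQ0] PC=3: IRET -> resume MAIN at PC=1 (depth now 0)
Event 21 (EXEC): [MAIN] PC=1: NOP
Event 22 (EXEC): [MAIN] PC=2: INC 1 -> ACC=-13
Event 23 (EXEC): [MAIN] PC=3: HALT

Answer: -13 MAIN 0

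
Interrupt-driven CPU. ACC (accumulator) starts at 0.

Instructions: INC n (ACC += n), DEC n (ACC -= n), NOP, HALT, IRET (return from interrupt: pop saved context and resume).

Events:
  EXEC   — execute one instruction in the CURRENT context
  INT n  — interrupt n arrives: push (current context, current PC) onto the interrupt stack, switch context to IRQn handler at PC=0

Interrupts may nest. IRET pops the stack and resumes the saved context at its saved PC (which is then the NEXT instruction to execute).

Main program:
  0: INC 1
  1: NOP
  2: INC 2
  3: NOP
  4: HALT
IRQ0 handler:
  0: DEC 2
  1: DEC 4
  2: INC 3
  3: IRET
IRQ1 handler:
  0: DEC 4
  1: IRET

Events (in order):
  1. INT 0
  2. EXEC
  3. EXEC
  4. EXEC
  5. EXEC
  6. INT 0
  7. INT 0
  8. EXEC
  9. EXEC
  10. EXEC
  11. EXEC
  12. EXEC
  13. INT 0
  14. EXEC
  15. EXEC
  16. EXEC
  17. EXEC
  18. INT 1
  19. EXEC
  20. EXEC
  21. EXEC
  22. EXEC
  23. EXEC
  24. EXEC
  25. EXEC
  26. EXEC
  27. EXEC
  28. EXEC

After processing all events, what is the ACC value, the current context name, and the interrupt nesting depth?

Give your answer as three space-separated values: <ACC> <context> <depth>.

Answer: -13 MAIN 0

Derivation:
Event 1 (INT 0): INT 0 arrives: push (MAIN, PC=0), enter IRQ0 at PC=0 (depth now 1)
Event 2 (EXEC): [IRQ0] PC=0: DEC 2 -> ACC=-2
Event 3 (EXEC): [IRQ0] PC=1: DEC 4 -> ACC=-6
Event 4 (EXEC): [IRQ0] PC=2: INC 3 -> ACC=-3
Event 5 (EXEC): [IRQ0] PC=3: IRET -> resume MAIN at PC=0 (depth now 0)
Event 6 (INT 0): INT 0 arrives: push (MAIN, PC=0), enter IRQ0 at PC=0 (depth now 1)
Event 7 (INT 0): INT 0 arrives: push (IRQ0, PC=0), enter IRQ0 at PC=0 (depth now 2)
Event 8 (EXEC): [IRQ0] PC=0: DEC 2 -> ACC=-5
Event 9 (EXEC): [IRQ0] PC=1: DEC 4 -> ACC=-9
Event 10 (EXEC): [IRQ0] PC=2: INC 3 -> ACC=-6
Event 11 (EXEC): [IRQ0] PC=3: IRET -> resume IRQ0 at PC=0 (depth now 1)
Event 12 (EXEC): [IRQ0] PC=0: DEC 2 -> ACC=-8
Event 13 (INT 0): INT 0 arrives: push (IRQ0, PC=1), enter IRQ0 at PC=0 (depth now 2)
Event 14 (EXEC): [IRQ0] PC=0: DEC 2 -> ACC=-10
Event 15 (EXEC): [IRQ0] PC=1: DEC 4 -> ACC=-14
Event 16 (EXEC): [IRQ0] PC=2: INC 3 -> ACC=-11
Event 17 (EXEC): [IRQ0] PC=3: IRET -> resume IRQ0 at PC=1 (depth now 1)
Event 18 (INT 1): INT 1 arrives: push (IRQ0, PC=1), enter IRQ1 at PC=0 (depth now 2)
Event 19 (EXEC): [IRQ1] PC=0: DEC 4 -> ACC=-15
Event 20 (EXEC): [IRQ1] PC=1: IRET -> resume IRQ0 at PC=1 (depth now 1)
Event 21 (EXEC): [IRQ0] PC=1: DEC 4 -> ACC=-19
Event 22 (EXEC): [IRQ0] PC=2: INC 3 -> ACC=-16
Event 23 (EXEC): [IRQ0] PC=3: IRET -> resume MAIN at PC=0 (depth now 0)
Event 24 (EXEC): [MAIN] PC=0: INC 1 -> ACC=-15
Event 25 (EXEC): [MAIN] PC=1: NOP
Event 26 (EXEC): [MAIN] PC=2: INC 2 -> ACC=-13
Event 27 (EXEC): [MAIN] PC=3: NOP
Event 28 (EXEC): [MAIN] PC=4: HALT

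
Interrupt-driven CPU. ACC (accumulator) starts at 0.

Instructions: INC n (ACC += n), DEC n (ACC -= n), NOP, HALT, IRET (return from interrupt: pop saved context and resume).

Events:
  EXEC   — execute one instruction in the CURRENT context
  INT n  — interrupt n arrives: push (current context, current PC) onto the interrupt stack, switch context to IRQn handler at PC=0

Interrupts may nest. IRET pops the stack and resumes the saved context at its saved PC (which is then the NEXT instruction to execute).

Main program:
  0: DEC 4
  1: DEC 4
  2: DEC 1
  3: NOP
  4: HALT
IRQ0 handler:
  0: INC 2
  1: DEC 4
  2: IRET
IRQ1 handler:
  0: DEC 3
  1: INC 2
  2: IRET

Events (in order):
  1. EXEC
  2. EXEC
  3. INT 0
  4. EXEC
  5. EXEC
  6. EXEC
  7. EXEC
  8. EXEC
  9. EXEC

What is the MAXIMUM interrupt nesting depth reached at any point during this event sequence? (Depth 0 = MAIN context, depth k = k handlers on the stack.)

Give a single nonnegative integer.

Answer: 1

Derivation:
Event 1 (EXEC): [MAIN] PC=0: DEC 4 -> ACC=-4 [depth=0]
Event 2 (EXEC): [MAIN] PC=1: DEC 4 -> ACC=-8 [depth=0]
Event 3 (INT 0): INT 0 arrives: push (MAIN, PC=2), enter IRQ0 at PC=0 (depth now 1) [depth=1]
Event 4 (EXEC): [IRQ0] PC=0: INC 2 -> ACC=-6 [depth=1]
Event 5 (EXEC): [IRQ0] PC=1: DEC 4 -> ACC=-10 [depth=1]
Event 6 (EXEC): [IRQ0] PC=2: IRET -> resume MAIN at PC=2 (depth now 0) [depth=0]
Event 7 (EXEC): [MAIN] PC=2: DEC 1 -> ACC=-11 [depth=0]
Event 8 (EXEC): [MAIN] PC=3: NOP [depth=0]
Event 9 (EXEC): [MAIN] PC=4: HALT [depth=0]
Max depth observed: 1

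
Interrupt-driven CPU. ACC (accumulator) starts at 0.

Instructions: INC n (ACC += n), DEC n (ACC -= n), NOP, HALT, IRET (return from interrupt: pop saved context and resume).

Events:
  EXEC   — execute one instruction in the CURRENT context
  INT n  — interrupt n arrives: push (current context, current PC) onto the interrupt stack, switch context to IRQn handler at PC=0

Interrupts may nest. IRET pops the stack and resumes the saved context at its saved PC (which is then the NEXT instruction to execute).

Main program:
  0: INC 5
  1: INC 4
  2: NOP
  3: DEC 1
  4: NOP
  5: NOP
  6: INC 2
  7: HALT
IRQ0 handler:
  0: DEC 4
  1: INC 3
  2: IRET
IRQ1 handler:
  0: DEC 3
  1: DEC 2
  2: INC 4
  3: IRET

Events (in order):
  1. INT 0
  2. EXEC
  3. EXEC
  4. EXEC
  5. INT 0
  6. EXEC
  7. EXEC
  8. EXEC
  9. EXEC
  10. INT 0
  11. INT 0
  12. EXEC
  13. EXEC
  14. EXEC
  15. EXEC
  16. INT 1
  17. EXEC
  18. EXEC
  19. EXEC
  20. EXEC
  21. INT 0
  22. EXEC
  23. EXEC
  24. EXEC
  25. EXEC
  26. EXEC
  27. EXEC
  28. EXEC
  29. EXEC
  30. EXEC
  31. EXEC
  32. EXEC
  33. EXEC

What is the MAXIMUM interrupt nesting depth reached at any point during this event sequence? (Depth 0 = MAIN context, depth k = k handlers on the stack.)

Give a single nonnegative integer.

Answer: 2

Derivation:
Event 1 (INT 0): INT 0 arrives: push (MAIN, PC=0), enter IRQ0 at PC=0 (depth now 1) [depth=1]
Event 2 (EXEC): [IRQ0] PC=0: DEC 4 -> ACC=-4 [depth=1]
Event 3 (EXEC): [IRQ0] PC=1: INC 3 -> ACC=-1 [depth=1]
Event 4 (EXEC): [IRQ0] PC=2: IRET -> resume MAIN at PC=0 (depth now 0) [depth=0]
Event 5 (INT 0): INT 0 arrives: push (MAIN, PC=0), enter IRQ0 at PC=0 (depth now 1) [depth=1]
Event 6 (EXEC): [IRQ0] PC=0: DEC 4 -> ACC=-5 [depth=1]
Event 7 (EXEC): [IRQ0] PC=1: INC 3 -> ACC=-2 [depth=1]
Event 8 (EXEC): [IRQ0] PC=2: IRET -> resume MAIN at PC=0 (depth now 0) [depth=0]
Event 9 (EXEC): [MAIN] PC=0: INC 5 -> ACC=3 [depth=0]
Event 10 (INT 0): INT 0 arrives: push (MAIN, PC=1), enter IRQ0 at PC=0 (depth now 1) [depth=1]
Event 11 (INT 0): INT 0 arrives: push (IRQ0, PC=0), enter IRQ0 at PC=0 (depth now 2) [depth=2]
Event 12 (EXEC): [IRQ0] PC=0: DEC 4 -> ACC=-1 [depth=2]
Event 13 (EXEC): [IRQ0] PC=1: INC 3 -> ACC=2 [depth=2]
Event 14 (EXEC): [IRQ0] PC=2: IRET -> resume IRQ0 at PC=0 (depth now 1) [depth=1]
Event 15 (EXEC): [IRQ0] PC=0: DEC 4 -> ACC=-2 [depth=1]
Event 16 (INT 1): INT 1 arrives: push (IRQ0, PC=1), enter IRQ1 at PC=0 (depth now 2) [depth=2]
Event 17 (EXEC): [IRQ1] PC=0: DEC 3 -> ACC=-5 [depth=2]
Event 18 (EXEC): [IRQ1] PC=1: DEC 2 -> ACC=-7 [depth=2]
Event 19 (EXEC): [IRQ1] PC=2: INC 4 -> ACC=-3 [depth=2]
Event 20 (EXEC): [IRQ1] PC=3: IRET -> resume IRQ0 at PC=1 (depth now 1) [depth=1]
Event 21 (INT 0): INT 0 arrives: push (IRQ0, PC=1), enter IRQ0 at PC=0 (depth now 2) [depth=2]
Event 22 (EXEC): [IRQ0] PC=0: DEC 4 -> ACC=-7 [depth=2]
Event 23 (EXEC): [IRQ0] PC=1: INC 3 -> ACC=-4 [depth=2]
Event 24 (EXEC): [IRQ0] PC=2: IRET -> resume IRQ0 at PC=1 (depth now 1) [depth=1]
Event 25 (EXEC): [IRQ0] PC=1: INC 3 -> ACC=-1 [depth=1]
Event 26 (EXEC): [IRQ0] PC=2: IRET -> resume MAIN at PC=1 (depth now 0) [depth=0]
Event 27 (EXEC): [MAIN] PC=1: INC 4 -> ACC=3 [depth=0]
Event 28 (EXEC): [MAIN] PC=2: NOP [depth=0]
Event 29 (EXEC): [MAIN] PC=3: DEC 1 -> ACC=2 [depth=0]
Event 30 (EXEC): [MAIN] PC=4: NOP [depth=0]
Event 31 (EXEC): [MAIN] PC=5: NOP [depth=0]
Event 32 (EXEC): [MAIN] PC=6: INC 2 -> ACC=4 [depth=0]
Event 33 (EXEC): [MAIN] PC=7: HALT [depth=0]
Max depth observed: 2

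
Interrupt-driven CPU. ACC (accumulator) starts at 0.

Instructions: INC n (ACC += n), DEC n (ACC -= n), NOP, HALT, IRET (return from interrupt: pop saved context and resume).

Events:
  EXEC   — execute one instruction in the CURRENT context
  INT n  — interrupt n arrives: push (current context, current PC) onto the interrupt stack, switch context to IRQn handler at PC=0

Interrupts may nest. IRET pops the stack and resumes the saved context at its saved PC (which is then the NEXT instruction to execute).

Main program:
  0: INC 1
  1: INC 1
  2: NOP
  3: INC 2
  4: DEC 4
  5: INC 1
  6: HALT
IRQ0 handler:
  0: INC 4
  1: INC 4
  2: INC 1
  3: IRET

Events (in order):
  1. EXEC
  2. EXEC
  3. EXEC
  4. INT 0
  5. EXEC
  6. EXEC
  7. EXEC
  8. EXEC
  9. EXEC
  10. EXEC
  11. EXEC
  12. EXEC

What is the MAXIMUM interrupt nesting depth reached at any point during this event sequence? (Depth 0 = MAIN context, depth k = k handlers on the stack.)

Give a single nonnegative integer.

Event 1 (EXEC): [MAIN] PC=0: INC 1 -> ACC=1 [depth=0]
Event 2 (EXEC): [MAIN] PC=1: INC 1 -> ACC=2 [depth=0]
Event 3 (EXEC): [MAIN] PC=2: NOP [depth=0]
Event 4 (INT 0): INT 0 arrives: push (MAIN, PC=3), enter IRQ0 at PC=0 (depth now 1) [depth=1]
Event 5 (EXEC): [IRQ0] PC=0: INC 4 -> ACC=6 [depth=1]
Event 6 (EXEC): [IRQ0] PC=1: INC 4 -> ACC=10 [depth=1]
Event 7 (EXEC): [IRQ0] PC=2: INC 1 -> ACC=11 [depth=1]
Event 8 (EXEC): [IRQ0] PC=3: IRET -> resume MAIN at PC=3 (depth now 0) [depth=0]
Event 9 (EXEC): [MAIN] PC=3: INC 2 -> ACC=13 [depth=0]
Event 10 (EXEC): [MAIN] PC=4: DEC 4 -> ACC=9 [depth=0]
Event 11 (EXEC): [MAIN] PC=5: INC 1 -> ACC=10 [depth=0]
Event 12 (EXEC): [MAIN] PC=6: HALT [depth=0]
Max depth observed: 1

Answer: 1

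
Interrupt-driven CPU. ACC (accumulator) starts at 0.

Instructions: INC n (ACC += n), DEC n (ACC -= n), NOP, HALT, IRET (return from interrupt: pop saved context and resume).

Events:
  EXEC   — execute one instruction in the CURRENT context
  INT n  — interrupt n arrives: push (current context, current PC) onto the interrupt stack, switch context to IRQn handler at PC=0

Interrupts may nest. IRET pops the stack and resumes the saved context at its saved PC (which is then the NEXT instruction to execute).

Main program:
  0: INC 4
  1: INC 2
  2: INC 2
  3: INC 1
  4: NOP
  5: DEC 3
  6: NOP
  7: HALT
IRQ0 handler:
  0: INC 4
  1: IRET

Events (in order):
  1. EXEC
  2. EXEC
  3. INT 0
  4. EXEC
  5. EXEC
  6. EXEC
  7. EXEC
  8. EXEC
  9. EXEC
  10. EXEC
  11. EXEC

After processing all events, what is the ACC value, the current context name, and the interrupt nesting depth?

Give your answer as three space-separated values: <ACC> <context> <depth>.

Answer: 10 MAIN 0

Derivation:
Event 1 (EXEC): [MAIN] PC=0: INC 4 -> ACC=4
Event 2 (EXEC): [MAIN] PC=1: INC 2 -> ACC=6
Event 3 (INT 0): INT 0 arrives: push (MAIN, PC=2), enter IRQ0 at PC=0 (depth now 1)
Event 4 (EXEC): [IRQ0] PC=0: INC 4 -> ACC=10
Event 5 (EXEC): [IRQ0] PC=1: IRET -> resume MAIN at PC=2 (depth now 0)
Event 6 (EXEC): [MAIN] PC=2: INC 2 -> ACC=12
Event 7 (EXEC): [MAIN] PC=3: INC 1 -> ACC=13
Event 8 (EXEC): [MAIN] PC=4: NOP
Event 9 (EXEC): [MAIN] PC=5: DEC 3 -> ACC=10
Event 10 (EXEC): [MAIN] PC=6: NOP
Event 11 (EXEC): [MAIN] PC=7: HALT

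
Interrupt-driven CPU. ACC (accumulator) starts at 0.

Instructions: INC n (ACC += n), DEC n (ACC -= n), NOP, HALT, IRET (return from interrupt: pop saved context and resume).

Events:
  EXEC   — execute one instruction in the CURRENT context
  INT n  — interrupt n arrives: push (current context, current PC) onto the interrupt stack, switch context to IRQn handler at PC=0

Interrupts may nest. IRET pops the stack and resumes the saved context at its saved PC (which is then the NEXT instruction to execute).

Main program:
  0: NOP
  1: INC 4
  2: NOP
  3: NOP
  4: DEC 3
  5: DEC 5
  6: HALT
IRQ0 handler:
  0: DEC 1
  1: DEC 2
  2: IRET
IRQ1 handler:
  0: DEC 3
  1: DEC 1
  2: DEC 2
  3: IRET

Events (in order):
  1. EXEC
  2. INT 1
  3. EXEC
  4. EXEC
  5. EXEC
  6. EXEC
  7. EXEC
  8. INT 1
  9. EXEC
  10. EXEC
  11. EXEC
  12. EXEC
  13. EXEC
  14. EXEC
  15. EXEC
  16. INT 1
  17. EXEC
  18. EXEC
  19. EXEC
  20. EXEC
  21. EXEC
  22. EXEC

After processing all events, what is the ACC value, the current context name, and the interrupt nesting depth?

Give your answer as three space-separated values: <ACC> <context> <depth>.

Answer: -22 MAIN 0

Derivation:
Event 1 (EXEC): [MAIN] PC=0: NOP
Event 2 (INT 1): INT 1 arrives: push (MAIN, PC=1), enter IRQ1 at PC=0 (depth now 1)
Event 3 (EXEC): [IRQ1] PC=0: DEC 3 -> ACC=-3
Event 4 (EXEC): [IRQ1] PC=1: DEC 1 -> ACC=-4
Event 5 (EXEC): [IRQ1] PC=2: DEC 2 -> ACC=-6
Event 6 (EXEC): [IRQ1] PC=3: IRET -> resume MAIN at PC=1 (depth now 0)
Event 7 (EXEC): [MAIN] PC=1: INC 4 -> ACC=-2
Event 8 (INT 1): INT 1 arrives: push (MAIN, PC=2), enter IRQ1 at PC=0 (depth now 1)
Event 9 (EXEC): [IRQ1] PC=0: DEC 3 -> ACC=-5
Event 10 (EXEC): [IRQ1] PC=1: DEC 1 -> ACC=-6
Event 11 (EXEC): [IRQ1] PC=2: DEC 2 -> ACC=-8
Event 12 (EXEC): [IRQ1] PC=3: IRET -> resume MAIN at PC=2 (depth now 0)
Event 13 (EXEC): [MAIN] PC=2: NOP
Event 14 (EXEC): [MAIN] PC=3: NOP
Event 15 (EXEC): [MAIN] PC=4: DEC 3 -> ACC=-11
Event 16 (INT 1): INT 1 arrives: push (MAIN, PC=5), enter IRQ1 at PC=0 (depth now 1)
Event 17 (EXEC): [IRQ1] PC=0: DEC 3 -> ACC=-14
Event 18 (EXEC): [IRQ1] PC=1: DEC 1 -> ACC=-15
Event 19 (EXEC): [IRQ1] PC=2: DEC 2 -> ACC=-17
Event 20 (EXEC): [IRQ1] PC=3: IRET -> resume MAIN at PC=5 (depth now 0)
Event 21 (EXEC): [MAIN] PC=5: DEC 5 -> ACC=-22
Event 22 (EXEC): [MAIN] PC=6: HALT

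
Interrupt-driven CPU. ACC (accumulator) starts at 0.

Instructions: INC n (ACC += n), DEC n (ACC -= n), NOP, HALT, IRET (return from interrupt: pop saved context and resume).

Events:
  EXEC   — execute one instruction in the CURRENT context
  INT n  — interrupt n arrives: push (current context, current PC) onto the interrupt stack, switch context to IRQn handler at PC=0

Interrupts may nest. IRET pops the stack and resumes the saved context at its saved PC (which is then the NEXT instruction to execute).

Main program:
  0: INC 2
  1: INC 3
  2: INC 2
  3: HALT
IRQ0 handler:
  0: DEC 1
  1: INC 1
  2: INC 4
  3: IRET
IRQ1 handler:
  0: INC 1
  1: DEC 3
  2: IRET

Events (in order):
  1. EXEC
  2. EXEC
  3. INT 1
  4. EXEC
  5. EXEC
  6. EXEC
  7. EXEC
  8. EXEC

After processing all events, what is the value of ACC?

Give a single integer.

Event 1 (EXEC): [MAIN] PC=0: INC 2 -> ACC=2
Event 2 (EXEC): [MAIN] PC=1: INC 3 -> ACC=5
Event 3 (INT 1): INT 1 arrives: push (MAIN, PC=2), enter IRQ1 at PC=0 (depth now 1)
Event 4 (EXEC): [IRQ1] PC=0: INC 1 -> ACC=6
Event 5 (EXEC): [IRQ1] PC=1: DEC 3 -> ACC=3
Event 6 (EXEC): [IRQ1] PC=2: IRET -> resume MAIN at PC=2 (depth now 0)
Event 7 (EXEC): [MAIN] PC=2: INC 2 -> ACC=5
Event 8 (EXEC): [MAIN] PC=3: HALT

Answer: 5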